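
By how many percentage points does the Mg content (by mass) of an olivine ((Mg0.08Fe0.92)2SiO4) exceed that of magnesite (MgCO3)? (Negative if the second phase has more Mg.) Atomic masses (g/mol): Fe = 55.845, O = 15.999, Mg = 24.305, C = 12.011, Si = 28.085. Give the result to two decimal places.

-26.87 percentage points

M((Mg0.08Fe0.92)2SiO4) = 198.725 g/mol, so wt% Mg = 3.889/198.725 × 100 = 1.96%.
M(MgCO3) = 84.313 g/mol, so wt% Mg = 24.305/84.313 × 100 = 28.83%.
1.96 − 28.83 = -26.87 pp.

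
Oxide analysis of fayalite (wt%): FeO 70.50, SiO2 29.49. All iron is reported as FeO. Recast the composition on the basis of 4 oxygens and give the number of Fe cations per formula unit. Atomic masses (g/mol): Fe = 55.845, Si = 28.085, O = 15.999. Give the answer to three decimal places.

2.000 Fe apfu

FeO (M=71.844): mol = 0.98129; Fe = 0.98129, O = 0.98129.
SiO2 (M=60.083): mol = 0.49082; Si = 0.49082, O = 0.98164.
ΣO = 1.96293; factor = 4/ΣO = 2.03777.
Fe apfu = 0.98129 × 2.03777 = 2.000.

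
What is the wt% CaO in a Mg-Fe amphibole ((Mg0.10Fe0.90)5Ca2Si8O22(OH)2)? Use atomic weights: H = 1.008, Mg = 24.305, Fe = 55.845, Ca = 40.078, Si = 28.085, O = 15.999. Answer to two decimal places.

11.75 wt%

Molar mass of (Mg0.10Fe0.90)5Ca2Si8O22(OH)2 = 0.50·24.305 + 4.50·55.845 + 2·40.078 + 8·28.085 + 24·15.999 + 2·1.008 = 954.283 g/mol.
Each formula unit contains 2 Ca, equivalent to 2/1 = 2.0000 mol CaO.
M(CaO) = 1×40.078 + 1×15.999 = 56.077 g/mol.
Mass of CaO per formula unit = 2.0000 × 56.077 = 112.154 g.
CaO wt% = 112.154 / 954.283 × 100 = 11.75%.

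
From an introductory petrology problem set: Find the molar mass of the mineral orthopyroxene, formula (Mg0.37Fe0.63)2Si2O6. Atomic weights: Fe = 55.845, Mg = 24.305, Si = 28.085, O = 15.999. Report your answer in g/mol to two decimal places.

Mg: 0.74 × 24.305 = 17.9857
Fe: 1.26 × 55.845 = 70.3647
Si: 2 × 28.085 = 56.1700
O: 6 × 15.999 = 95.9940
Summing the contributions gives the formula mass.

240.51 g/mol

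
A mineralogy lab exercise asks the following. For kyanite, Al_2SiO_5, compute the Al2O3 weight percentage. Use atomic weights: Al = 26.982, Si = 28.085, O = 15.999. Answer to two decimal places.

Molar mass of Al_2SiO_5 = 2*26.982 + 1*28.085 + 5*15.999 = 162.044 g/mol.
Each formula unit contains 2 Al, equivalent to 2/2 = 1.0000 mol Al2O3.
M(Al2O3) = 2×26.982 + 3×15.999 = 101.961 g/mol.
Mass of Al2O3 per formula unit = 1.0000 × 101.961 = 101.961 g.
Al2O3 wt% = 101.961 / 162.044 × 100 = 62.92%.

62.92 wt%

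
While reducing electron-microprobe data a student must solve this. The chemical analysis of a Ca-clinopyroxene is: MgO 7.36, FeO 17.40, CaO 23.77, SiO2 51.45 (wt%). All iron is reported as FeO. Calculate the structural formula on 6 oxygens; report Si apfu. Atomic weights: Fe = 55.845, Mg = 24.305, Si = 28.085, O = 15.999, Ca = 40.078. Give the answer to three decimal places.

7.36 wt% MgO ÷ 40.304 g/mol = 0.18261 mol, giving 0.18261 Mg and 0.18261 O.
17.40 wt% FeO ÷ 71.844 g/mol = 0.24219 mol, giving 0.24219 Fe and 0.24219 O.
23.77 wt% CaO ÷ 56.077 g/mol = 0.42388 mol, giving 0.42388 Ca and 0.42388 O.
51.45 wt% SiO2 ÷ 60.083 g/mol = 0.85632 mol, giving 0.85632 Si and 1.71264 O.
Oxygen sums to 2.56132; scaling by 6/2.56132 = 2.34254 puts the formula on 6 O.
Si: 0.85632 × 2.34254 = 2.006 atoms per formula unit.

2.006 Si apfu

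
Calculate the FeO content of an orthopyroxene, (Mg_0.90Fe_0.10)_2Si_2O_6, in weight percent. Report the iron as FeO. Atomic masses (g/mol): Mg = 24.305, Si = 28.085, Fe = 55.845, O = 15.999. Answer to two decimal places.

6.94 wt%

M((Mg_0.90Fe_0.10)_2Si_2O_6) = 207.082 g/mol; M(FeO) = 71.844 g/mol.
Moles FeO per formula unit = 0.20 Fe ÷ 1 = 0.2000.
FeO fraction = (0.2000 × 71.844) / 207.082 = 14.369/207.082 = 0.0694.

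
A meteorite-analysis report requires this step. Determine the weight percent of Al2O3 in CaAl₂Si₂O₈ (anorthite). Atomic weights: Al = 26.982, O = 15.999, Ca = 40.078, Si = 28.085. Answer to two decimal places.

36.65 wt%

Formula mass = 278.204 g/mol.
2 Al → 1.0000 mol Al2O3 per formula unit; M(Al2O3) = 101.961, so Al2O3 mass = 101.961 g.
101.961/278.204 × 100 = 36.65 wt%.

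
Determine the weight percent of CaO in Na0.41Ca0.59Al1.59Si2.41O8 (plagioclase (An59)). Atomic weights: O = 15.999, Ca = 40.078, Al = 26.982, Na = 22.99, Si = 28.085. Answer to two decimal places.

12.18 wt%

Formula mass = 271.650 g/mol.
0.59 Ca → 0.5900 mol CaO per formula unit; M(CaO) = 56.077, so CaO mass = 33.085 g.
33.085/271.650 × 100 = 12.18 wt%.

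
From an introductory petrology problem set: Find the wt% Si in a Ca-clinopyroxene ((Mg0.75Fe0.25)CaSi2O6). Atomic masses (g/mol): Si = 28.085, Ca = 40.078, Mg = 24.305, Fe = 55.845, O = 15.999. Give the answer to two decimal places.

25.03 wt%

Formula mass = 0.75×24.305 + 0.25×55.845 + 1×40.078 + 2×28.085 + 6×15.999 = 224.432 g/mol, of which 56.170 g is Si.
So Si makes up 56.170/224.432 = 0.2503 of the mass, i.e. 25.03%.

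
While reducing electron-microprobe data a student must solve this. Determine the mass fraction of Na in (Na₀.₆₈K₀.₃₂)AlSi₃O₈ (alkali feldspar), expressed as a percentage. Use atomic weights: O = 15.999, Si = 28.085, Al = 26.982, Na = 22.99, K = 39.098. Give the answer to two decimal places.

Molar mass of (Na₀.₆₈K₀.₃₂)AlSi₃O₈: 0.68*22.99 + 0.32*39.098 + 1*26.982 + 3*28.085 + 8*15.999 = 267.374 g/mol.
Mass of Na per formula unit: 0.68 × 22.99 = 15.633 g.
Weight fraction Na = 15.633 / 267.374 = 0.0585.

5.85 mass %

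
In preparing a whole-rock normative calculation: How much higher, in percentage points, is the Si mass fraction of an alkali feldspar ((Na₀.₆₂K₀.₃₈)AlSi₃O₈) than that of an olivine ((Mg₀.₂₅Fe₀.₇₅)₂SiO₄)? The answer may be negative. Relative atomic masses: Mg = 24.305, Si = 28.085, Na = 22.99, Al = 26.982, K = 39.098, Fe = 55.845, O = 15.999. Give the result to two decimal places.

M((Na₀.₆₂K₀.₃₈)AlSi₃O₈) = 268.340 g/mol, so wt% Si = 84.255/268.340 × 100 = 31.40%.
M((Mg₀.₂₅Fe₀.₇₅)₂SiO₄) = 188.001 g/mol, so wt% Si = 28.085/188.001 × 100 = 14.94%.
31.40 − 14.94 = 16.46 pp.

16.46 percentage points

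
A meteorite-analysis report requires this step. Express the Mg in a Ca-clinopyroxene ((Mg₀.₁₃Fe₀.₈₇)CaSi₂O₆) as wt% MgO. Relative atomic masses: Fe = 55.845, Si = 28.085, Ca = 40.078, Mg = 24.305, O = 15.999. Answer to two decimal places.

Formula mass = 243.987 g/mol.
0.13 Mg → 0.1300 mol MgO per formula unit; M(MgO) = 40.304, so MgO mass = 5.240 g.
5.240/243.987 × 100 = 2.15 wt%.

2.15 wt%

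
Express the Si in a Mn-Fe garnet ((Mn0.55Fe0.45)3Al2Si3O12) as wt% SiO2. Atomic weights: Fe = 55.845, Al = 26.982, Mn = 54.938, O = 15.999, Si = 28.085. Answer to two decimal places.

M((Mn0.55Fe0.45)3Al2Si3O12) = 496.245 g/mol; M(SiO2) = 60.083 g/mol.
Moles SiO2 per formula unit = 3 Si ÷ 1 = 3.0000.
SiO2 fraction = (3.0000 × 60.083) / 496.245 = 180.249/496.245 = 0.3632.

36.32 wt%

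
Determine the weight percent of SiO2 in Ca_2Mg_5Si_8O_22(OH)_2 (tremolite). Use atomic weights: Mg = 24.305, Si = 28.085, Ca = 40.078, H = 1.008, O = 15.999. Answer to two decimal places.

M(Ca_2Mg_5Si_8O_22(OH)_2) = 812.353 g/mol; M(SiO2) = 60.083 g/mol.
Moles SiO2 per formula unit = 8 Si ÷ 1 = 8.0000.
SiO2 fraction = (8.0000 × 60.083) / 812.353 = 480.664/812.353 = 0.5917.

59.17 wt%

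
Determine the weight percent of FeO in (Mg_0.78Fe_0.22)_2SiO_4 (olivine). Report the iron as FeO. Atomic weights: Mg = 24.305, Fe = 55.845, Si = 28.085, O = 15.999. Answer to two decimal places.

20.45 wt%

M((Mg_0.78Fe_0.22)_2SiO_4) = 154.569 g/mol; M(FeO) = 71.844 g/mol.
Moles FeO per formula unit = 0.44 Fe ÷ 1 = 0.4400.
FeO fraction = (0.4400 × 71.844) / 154.569 = 31.611/154.569 = 0.2045.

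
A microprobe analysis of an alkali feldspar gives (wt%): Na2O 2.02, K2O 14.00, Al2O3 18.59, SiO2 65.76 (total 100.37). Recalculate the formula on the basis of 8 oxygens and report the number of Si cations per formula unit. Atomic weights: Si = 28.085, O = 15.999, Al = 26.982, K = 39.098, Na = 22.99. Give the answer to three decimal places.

3.002 Si apfu

2.02 wt% Na2O ÷ 61.979 g/mol = 0.03259 mol, giving 0.06518 Na and 0.03259 O.
14.00 wt% K2O ÷ 94.195 g/mol = 0.14863 mol, giving 0.29726 K and 0.14863 O.
18.59 wt% Al2O3 ÷ 101.961 g/mol = 0.18232 mol, giving 0.36464 Al and 0.54696 O.
65.76 wt% SiO2 ÷ 60.083 g/mol = 1.09449 mol, giving 1.09449 Si and 2.18898 O.
Oxygen sums to 2.91716; scaling by 8/2.91716 = 2.74239 puts the formula on 8 O.
Si: 1.09449 × 2.74239 = 3.002 atoms per formula unit.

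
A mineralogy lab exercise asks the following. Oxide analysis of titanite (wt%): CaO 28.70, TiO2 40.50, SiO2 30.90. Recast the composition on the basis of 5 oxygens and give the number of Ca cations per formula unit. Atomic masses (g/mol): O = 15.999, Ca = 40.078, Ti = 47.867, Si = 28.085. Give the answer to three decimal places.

1.002 Ca apfu

CaO (M=56.077): mol = 0.51180; Ca = 0.51180, O = 0.51180.
TiO2 (M=79.865): mol = 0.50711; Ti = 0.50711, O = 1.01422.
SiO2 (M=60.083): mol = 0.51429; Si = 0.51429, O = 1.02858.
ΣO = 2.55460; factor = 5/ΣO = 1.95725.
Ca apfu = 0.51180 × 1.95725 = 1.002.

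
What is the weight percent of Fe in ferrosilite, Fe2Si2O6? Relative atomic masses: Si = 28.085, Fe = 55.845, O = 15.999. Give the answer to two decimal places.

Formula mass = 2×55.845 + 2×28.085 + 6×15.999 = 263.854 g/mol, of which 111.690 g is Fe.
So Fe makes up 111.690/263.854 = 0.4233 of the mass, i.e. 42.33%.

42.33 mass %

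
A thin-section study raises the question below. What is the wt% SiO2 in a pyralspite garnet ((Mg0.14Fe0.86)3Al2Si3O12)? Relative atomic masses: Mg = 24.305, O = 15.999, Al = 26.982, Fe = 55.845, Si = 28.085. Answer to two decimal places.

M((Mg0.14Fe0.86)3Al2Si3O12) = 484.495 g/mol; M(SiO2) = 60.083 g/mol.
Moles SiO2 per formula unit = 3 Si ÷ 1 = 3.0000.
SiO2 fraction = (3.0000 × 60.083) / 484.495 = 180.249/484.495 = 0.3720.

37.20 wt%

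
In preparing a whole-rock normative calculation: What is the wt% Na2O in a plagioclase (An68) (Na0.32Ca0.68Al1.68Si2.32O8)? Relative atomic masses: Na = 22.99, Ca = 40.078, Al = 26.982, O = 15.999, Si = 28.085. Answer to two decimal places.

Molar mass of Na0.32Ca0.68Al1.68Si2.32O8 = 0.32·22.99 + 0.68·40.078 + 1.68·26.982 + 2.32·28.085 + 8·15.999 = 273.089 g/mol.
Each formula unit contains 0.32 Na, equivalent to 0.32/2 = 0.1600 mol Na2O.
M(Na2O) = 2×22.99 + 1×15.999 = 61.979 g/mol.
Mass of Na2O per formula unit = 0.1600 × 61.979 = 9.917 g.
Na2O wt% = 9.917 / 273.089 × 100 = 3.63%.

3.63 wt%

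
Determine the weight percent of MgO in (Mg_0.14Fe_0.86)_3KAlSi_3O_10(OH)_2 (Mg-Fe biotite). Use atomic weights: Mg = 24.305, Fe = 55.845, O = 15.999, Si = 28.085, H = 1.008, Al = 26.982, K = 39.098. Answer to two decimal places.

M((Mg_0.14Fe_0.86)_3KAlSi_3O_10(OH)_2) = 498.627 g/mol; M(MgO) = 40.304 g/mol.
Moles MgO per formula unit = 0.42 Mg ÷ 1 = 0.4200.
MgO fraction = (0.4200 × 40.304) / 498.627 = 16.928/498.627 = 0.0339.

3.39 wt%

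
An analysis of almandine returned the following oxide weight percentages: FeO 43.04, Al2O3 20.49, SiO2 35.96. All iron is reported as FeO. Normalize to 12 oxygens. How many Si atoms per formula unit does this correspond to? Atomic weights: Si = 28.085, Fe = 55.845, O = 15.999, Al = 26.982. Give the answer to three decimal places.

FeO (M=71.844): mol = 0.59908; Fe = 0.59908, O = 0.59908.
Al2O3 (M=101.961): mol = 0.20096; Al = 0.40192, O = 0.60288.
SiO2 (M=60.083): mol = 0.59851; Si = 0.59851, O = 1.19702.
ΣO = 2.39898; factor = 12/ΣO = 5.00213.
Si apfu = 0.59851 × 5.00213 = 2.994.

2.994 Si apfu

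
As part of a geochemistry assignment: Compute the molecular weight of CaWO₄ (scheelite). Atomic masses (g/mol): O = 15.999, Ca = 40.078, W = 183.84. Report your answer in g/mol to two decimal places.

287.91 g/mol

M = 1·40.078 + 1·183.84 + 4·15.999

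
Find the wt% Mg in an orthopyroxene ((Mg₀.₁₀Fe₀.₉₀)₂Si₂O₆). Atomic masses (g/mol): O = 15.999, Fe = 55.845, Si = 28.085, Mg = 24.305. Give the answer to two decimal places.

M((Mg₀.₁₀Fe₀.₉₀)₂Si₂O₆) = 257.546 g/mol.
Mg contributes 0.20 × 24.305 = 4.861 g per mole.
4.861/257.546 = 0.0189 → 1.89%.

1.89 weight percent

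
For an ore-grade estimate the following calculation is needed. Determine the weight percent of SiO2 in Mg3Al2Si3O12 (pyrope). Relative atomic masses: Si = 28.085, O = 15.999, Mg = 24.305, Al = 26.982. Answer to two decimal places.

M(Mg3Al2Si3O12) = 403.122 g/mol; M(SiO2) = 60.083 g/mol.
Moles SiO2 per formula unit = 3 Si ÷ 1 = 3.0000.
SiO2 fraction = (3.0000 × 60.083) / 403.122 = 180.249/403.122 = 0.4471.

44.71 wt%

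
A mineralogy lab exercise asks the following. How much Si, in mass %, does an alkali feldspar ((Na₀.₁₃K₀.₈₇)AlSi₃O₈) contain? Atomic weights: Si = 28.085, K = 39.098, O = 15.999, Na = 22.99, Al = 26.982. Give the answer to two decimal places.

M((Na₀.₁₃K₀.₈₇)AlSi₃O₈) = 276.233 g/mol.
Si contributes 3 × 28.085 = 84.255 g per mole.
84.255/276.233 = 0.3050 → 30.50%.

30.50 mass %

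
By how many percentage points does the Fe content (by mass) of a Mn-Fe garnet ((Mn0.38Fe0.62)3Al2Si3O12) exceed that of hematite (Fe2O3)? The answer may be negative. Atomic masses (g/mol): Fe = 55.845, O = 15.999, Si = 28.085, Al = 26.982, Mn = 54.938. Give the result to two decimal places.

M((Mn0.38Fe0.62)3Al2Si3O12) = 496.708 g/mol, so wt% Fe = 103.872/496.708 × 100 = 20.91%.
M(Fe2O3) = 159.687 g/mol, so wt% Fe = 111.690/159.687 × 100 = 69.94%.
20.91 − 69.94 = -49.03 pp.

-49.03 percentage points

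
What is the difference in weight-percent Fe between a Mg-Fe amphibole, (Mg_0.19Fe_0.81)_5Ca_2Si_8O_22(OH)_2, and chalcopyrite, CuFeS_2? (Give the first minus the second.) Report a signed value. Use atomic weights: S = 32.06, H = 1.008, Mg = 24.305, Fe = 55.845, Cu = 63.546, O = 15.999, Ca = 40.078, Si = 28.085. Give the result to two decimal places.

-6.37 percentage points

Fe in (Mg_0.19Fe_0.81)_5Ca_2Si_8O_22(OH)_2: molar mass 940.090 g/mol; 4.05×55.845 = 226.172 g → 24.06 wt%.
Fe in CuFeS_2: molar mass 183.511 g/mol; 1×55.845 = 55.845 g → 30.43 wt%.
Difference = 24.06 − 30.43 = -6.37 percentage points.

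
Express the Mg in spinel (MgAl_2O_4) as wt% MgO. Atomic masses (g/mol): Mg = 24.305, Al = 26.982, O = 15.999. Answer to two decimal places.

28.33 wt%

Molar mass of MgAl_2O_4 = 1·24.305 + 2·26.982 + 4·15.999 = 142.265 g/mol.
Each formula unit contains 1 Mg, equivalent to 1/1 = 1.0000 mol MgO.
M(MgO) = 1×24.305 + 1×15.999 = 40.304 g/mol.
Mass of MgO per formula unit = 1.0000 × 40.304 = 40.304 g.
MgO wt% = 40.304 / 142.265 × 100 = 28.33%.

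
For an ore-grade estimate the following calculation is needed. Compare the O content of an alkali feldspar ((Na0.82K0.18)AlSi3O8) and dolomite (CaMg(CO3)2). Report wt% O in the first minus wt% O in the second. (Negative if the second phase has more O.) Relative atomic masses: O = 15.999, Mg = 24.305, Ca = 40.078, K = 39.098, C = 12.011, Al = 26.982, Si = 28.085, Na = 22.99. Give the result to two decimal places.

-3.78 percentage points

M((Na0.82K0.18)AlSi3O8) = 265.118 g/mol, so wt% O = 127.992/265.118 × 100 = 48.28%.
M(CaMg(CO3)2) = 184.399 g/mol, so wt% O = 95.994/184.399 × 100 = 52.06%.
48.28 − 52.06 = -3.78 pp.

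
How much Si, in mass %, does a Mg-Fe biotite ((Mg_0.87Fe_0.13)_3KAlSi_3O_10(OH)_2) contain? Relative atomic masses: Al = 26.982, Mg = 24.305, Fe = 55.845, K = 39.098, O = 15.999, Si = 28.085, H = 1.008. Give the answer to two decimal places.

19.61 mass %

Formula mass = 2.61*24.305 + 0.39*55.845 + 1*39.098 + 1*26.982 + 3*28.085 + 12*15.999 + 2*1.008 = 429.555 g/mol, of which 84.255 g is Si.
So Si makes up 84.255/429.555 = 0.1961 of the mass, i.e. 19.61%.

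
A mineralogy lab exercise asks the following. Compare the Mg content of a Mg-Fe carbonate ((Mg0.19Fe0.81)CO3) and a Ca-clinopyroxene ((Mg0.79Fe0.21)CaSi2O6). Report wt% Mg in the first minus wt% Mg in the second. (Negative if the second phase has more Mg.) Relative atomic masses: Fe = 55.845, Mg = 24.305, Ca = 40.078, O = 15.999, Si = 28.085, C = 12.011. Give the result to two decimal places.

-4.40 percentage points

First mineral: 4.618 g Mg in 109.860 g formula = 4.20 wt% Mg.
Second mineral: 19.201 g Mg in 223.170 g formula = 8.60 wt% Mg.
4.20% − 8.60% gives a difference of -4.40 percentage points.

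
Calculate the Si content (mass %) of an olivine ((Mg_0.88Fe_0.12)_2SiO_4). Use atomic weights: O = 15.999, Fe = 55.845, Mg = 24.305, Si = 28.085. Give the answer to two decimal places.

Formula mass = 1.76·24.305 + 0.24·55.845 + 1·28.085 + 4·15.999 = 148.261 g/mol, of which 28.085 g is Si.
So Si makes up 28.085/148.261 = 0.1894 of the mass, i.e. 18.94%.

18.94 mass %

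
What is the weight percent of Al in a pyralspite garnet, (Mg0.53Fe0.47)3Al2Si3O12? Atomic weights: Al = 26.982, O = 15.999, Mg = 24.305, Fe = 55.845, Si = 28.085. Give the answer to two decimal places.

Molar mass of (Mg0.53Fe0.47)3Al2Si3O12: 1.59×24.305 + 1.41×55.845 + 2×26.982 + 3×28.085 + 12×15.999 = 447.593 g/mol.
Mass of Al per formula unit: 2 × 26.982 = 53.964 g.
Weight fraction Al = 53.964 / 447.593 = 0.1206.

12.06 weight percent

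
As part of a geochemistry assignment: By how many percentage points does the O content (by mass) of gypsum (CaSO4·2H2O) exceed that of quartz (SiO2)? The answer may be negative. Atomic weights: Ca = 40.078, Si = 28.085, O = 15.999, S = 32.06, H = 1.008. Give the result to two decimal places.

2.50 percentage points

O in CaSO4·2H2O: molar mass 172.164 g/mol; 6×15.999 = 95.994 g → 55.76 wt%.
O in SiO2: molar mass 60.083 g/mol; 2×15.999 = 31.998 g → 53.26 wt%.
Difference = 55.76 − 53.26 = 2.50 percentage points.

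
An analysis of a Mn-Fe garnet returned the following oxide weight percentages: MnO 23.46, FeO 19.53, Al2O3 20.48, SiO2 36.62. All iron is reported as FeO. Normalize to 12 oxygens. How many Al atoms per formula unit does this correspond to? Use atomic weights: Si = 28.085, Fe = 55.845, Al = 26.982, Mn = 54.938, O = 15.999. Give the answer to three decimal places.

23.46 wt% MnO ÷ 70.937 g/mol = 0.33072 mol, giving 0.33072 Mn and 0.33072 O.
19.53 wt% FeO ÷ 71.844 g/mol = 0.27184 mol, giving 0.27184 Fe and 0.27184 O.
20.48 wt% Al2O3 ÷ 101.961 g/mol = 0.20086 mol, giving 0.40172 Al and 0.60258 O.
36.62 wt% SiO2 ÷ 60.083 g/mol = 0.60949 mol, giving 0.60949 Si and 1.21898 O.
Oxygen sums to 2.42412; scaling by 12/2.42412 = 4.95025 puts the formula on 12 O.
Al: 0.40172 × 4.95025 = 1.989 atoms per formula unit.

1.989 Al apfu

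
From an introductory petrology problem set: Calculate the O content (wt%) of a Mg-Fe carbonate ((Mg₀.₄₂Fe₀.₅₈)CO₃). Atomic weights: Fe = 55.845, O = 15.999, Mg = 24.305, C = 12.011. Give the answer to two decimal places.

Molar mass of (Mg₀.₄₂Fe₀.₅₈)CO₃: 0.42×24.305 + 0.58×55.845 + 1×12.011 + 3×15.999 = 102.606 g/mol.
Mass of O per formula unit: 3 × 15.999 = 47.997 g.
Weight fraction O = 47.997 / 102.606 = 0.4678.

46.78 wt%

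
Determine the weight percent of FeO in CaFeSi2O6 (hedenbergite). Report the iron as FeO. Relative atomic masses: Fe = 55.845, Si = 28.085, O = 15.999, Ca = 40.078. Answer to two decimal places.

Formula mass = 248.087 g/mol.
1 Fe → 1.0000 mol FeO per formula unit; M(FeO) = 71.844, so FeO mass = 71.844 g.
71.844/248.087 × 100 = 28.96 wt%.

28.96 wt%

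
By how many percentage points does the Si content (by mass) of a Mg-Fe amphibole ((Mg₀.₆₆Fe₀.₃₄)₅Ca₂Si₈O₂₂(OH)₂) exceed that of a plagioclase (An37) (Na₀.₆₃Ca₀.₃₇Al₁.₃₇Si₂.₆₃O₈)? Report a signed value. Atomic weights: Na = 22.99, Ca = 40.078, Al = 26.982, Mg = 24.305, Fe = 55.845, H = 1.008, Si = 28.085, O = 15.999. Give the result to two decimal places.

-1.60 percentage points

First mineral: 224.680 g Si in 865.971 g formula = 25.95 wt% Si.
Second mineral: 73.864 g Si in 268.133 g formula = 27.55 wt% Si.
25.95% − 27.55% gives a difference of -1.60 percentage points.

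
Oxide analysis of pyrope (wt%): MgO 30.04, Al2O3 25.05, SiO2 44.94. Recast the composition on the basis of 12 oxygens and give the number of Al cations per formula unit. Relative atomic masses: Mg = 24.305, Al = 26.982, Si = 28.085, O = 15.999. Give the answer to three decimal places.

MgO: 30.04/40.304 = 0.74534 mol → 0.74534 mol Mg, 0.74534 mol O.
Al2O3: 25.05/101.961 = 0.24568 mol → 0.49136 mol Al, 0.73704 mol O.
SiO2: 44.94/60.083 = 0.74797 mol → 0.74797 mol Si, 1.49594 mol O.
Total oxygen = 2.97832 mol. Normalization factor = 12/2.97832 = 4.02912.
Al per 12 O = 0.49136 × 4.02912 = 1.980.

1.980 Al apfu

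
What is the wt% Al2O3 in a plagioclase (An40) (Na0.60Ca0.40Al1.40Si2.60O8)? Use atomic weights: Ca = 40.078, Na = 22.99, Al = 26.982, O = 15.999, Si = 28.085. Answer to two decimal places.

26.57 wt%

M(Na0.60Ca0.40Al1.40Si2.60O8) = 268.613 g/mol; M(Al2O3) = 101.961 g/mol.
Moles Al2O3 per formula unit = 1.40 Al ÷ 2 = 0.7000.
Al2O3 fraction = (0.7000 × 101.961) / 268.613 = 71.373/268.613 = 0.2657.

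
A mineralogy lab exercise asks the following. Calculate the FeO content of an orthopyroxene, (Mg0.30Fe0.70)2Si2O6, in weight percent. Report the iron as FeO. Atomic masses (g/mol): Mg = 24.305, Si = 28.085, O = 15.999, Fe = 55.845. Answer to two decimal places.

M((Mg0.30Fe0.70)2Si2O6) = 244.930 g/mol; M(FeO) = 71.844 g/mol.
Moles FeO per formula unit = 1.40 Fe ÷ 1 = 1.4000.
FeO fraction = (1.4000 × 71.844) / 244.930 = 100.582/244.930 = 0.4107.

41.07 wt%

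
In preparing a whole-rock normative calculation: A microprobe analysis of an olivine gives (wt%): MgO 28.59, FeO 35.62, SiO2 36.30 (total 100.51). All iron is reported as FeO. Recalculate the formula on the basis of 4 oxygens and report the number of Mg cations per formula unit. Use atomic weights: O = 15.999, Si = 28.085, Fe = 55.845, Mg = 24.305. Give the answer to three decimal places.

MgO: 28.59/40.304 = 0.70936 mol → 0.70936 mol Mg, 0.70936 mol O.
FeO: 35.62/71.844 = 0.49580 mol → 0.49580 mol Fe, 0.49580 mol O.
SiO2: 36.30/60.083 = 0.60416 mol → 0.60416 mol Si, 1.20832 mol O.
Total oxygen = 2.41348 mol. Normalization factor = 4/2.41348 = 1.65736.
Mg per 4 O = 0.70936 × 1.65736 = 1.176.

1.176 Mg apfu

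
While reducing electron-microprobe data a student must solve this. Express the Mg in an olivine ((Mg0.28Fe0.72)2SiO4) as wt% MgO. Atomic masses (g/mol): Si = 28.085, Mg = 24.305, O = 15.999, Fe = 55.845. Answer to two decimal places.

Formula mass = 186.109 g/mol.
0.56 Mg → 0.5600 mol MgO per formula unit; M(MgO) = 40.304, so MgO mass = 22.570 g.
22.570/186.109 × 100 = 12.13 wt%.

12.13 wt%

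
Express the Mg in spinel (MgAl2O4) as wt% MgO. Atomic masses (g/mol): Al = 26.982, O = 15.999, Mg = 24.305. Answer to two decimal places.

28.33 wt%

M(MgAl2O4) = 142.265 g/mol; M(MgO) = 40.304 g/mol.
Moles MgO per formula unit = 1 Mg ÷ 1 = 1.0000.
MgO fraction = (1.0000 × 40.304) / 142.265 = 40.304/142.265 = 0.2833.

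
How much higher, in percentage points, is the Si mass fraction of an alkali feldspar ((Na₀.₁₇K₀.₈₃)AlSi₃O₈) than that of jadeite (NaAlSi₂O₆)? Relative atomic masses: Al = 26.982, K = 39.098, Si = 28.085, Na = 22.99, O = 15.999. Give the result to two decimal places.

Si in (Na₀.₁₇K₀.₈₃)AlSi₃O₈: molar mass 275.589 g/mol; 3×28.085 = 84.255 g → 30.57 wt%.
Si in NaAlSi₂O₆: molar mass 202.136 g/mol; 2×28.085 = 56.170 g → 27.79 wt%.
Difference = 30.57 − 27.79 = 2.78 percentage points.

2.78 percentage points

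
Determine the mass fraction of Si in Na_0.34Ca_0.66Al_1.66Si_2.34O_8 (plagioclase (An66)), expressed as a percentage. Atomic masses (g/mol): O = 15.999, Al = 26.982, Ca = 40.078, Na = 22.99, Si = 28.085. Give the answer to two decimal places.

24.09 wt%

M(Na_0.34Ca_0.66Al_1.66Si_2.34O_8) = 272.769 g/mol.
Si contributes 2.34 × 28.085 = 65.719 g per mole.
65.719/272.769 = 0.2409 → 24.09%.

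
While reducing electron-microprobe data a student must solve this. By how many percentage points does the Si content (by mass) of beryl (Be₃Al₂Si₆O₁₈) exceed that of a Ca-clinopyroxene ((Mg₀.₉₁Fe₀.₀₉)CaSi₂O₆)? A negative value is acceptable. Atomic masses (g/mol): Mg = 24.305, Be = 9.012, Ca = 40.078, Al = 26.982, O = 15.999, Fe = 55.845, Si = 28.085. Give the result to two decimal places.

5.75 percentage points

First mineral: 168.510 g Si in 537.492 g formula = 31.35 wt% Si.
Second mineral: 56.170 g Si in 219.386 g formula = 25.60 wt% Si.
31.35% − 25.60% gives a difference of 5.75 percentage points.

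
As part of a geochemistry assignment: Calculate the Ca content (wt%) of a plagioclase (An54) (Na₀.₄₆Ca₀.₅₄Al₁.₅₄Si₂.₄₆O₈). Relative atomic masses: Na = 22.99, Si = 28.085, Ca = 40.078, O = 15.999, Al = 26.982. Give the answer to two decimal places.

7.99 wt%

Formula mass = 0.46×22.99 + 0.54×40.078 + 1.54×26.982 + 2.46×28.085 + 8×15.999 = 270.851 g/mol, of which 21.642 g is Ca.
So Ca makes up 21.642/270.851 = 0.0799 of the mass, i.e. 7.99%.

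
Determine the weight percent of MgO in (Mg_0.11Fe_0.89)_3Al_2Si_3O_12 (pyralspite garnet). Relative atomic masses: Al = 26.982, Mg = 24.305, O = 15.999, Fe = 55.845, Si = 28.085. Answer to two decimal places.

2.73 wt%

M((Mg_0.11Fe_0.89)_3Al_2Si_3O_12) = 487.334 g/mol; M(MgO) = 40.304 g/mol.
Moles MgO per formula unit = 0.33 Mg ÷ 1 = 0.3300.
MgO fraction = (0.3300 × 40.304) / 487.334 = 13.300/487.334 = 0.0273.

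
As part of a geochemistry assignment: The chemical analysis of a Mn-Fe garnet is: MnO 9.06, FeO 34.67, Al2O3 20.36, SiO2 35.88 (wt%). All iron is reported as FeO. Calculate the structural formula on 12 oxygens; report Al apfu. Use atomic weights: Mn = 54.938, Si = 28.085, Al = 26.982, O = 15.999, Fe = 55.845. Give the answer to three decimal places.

1.994 Al apfu

MnO (M=70.937): mol = 0.12772; Mn = 0.12772, O = 0.12772.
FeO (M=71.844): mol = 0.48257; Fe = 0.48257, O = 0.48257.
Al2O3 (M=101.961): mol = 0.19968; Al = 0.39936, O = 0.59904.
SiO2 (M=60.083): mol = 0.59717; Si = 0.59717, O = 1.19434.
ΣO = 2.40367; factor = 12/ΣO = 4.99237.
Al apfu = 0.39936 × 4.99237 = 1.994.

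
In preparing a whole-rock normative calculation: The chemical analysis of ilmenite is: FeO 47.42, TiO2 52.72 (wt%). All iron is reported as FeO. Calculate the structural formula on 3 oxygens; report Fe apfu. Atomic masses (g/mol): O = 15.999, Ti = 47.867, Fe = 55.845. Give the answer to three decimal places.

1.000 Fe apfu

47.42 wt% FeO ÷ 71.844 g/mol = 0.66004 mol, giving 0.66004 Fe and 0.66004 O.
52.72 wt% TiO2 ÷ 79.865 g/mol = 0.66011 mol, giving 0.66011 Ti and 1.32022 O.
Oxygen sums to 1.98026; scaling by 3/1.98026 = 1.51495 puts the formula on 3 O.
Fe: 0.66004 × 1.51495 = 1.000 atoms per formula unit.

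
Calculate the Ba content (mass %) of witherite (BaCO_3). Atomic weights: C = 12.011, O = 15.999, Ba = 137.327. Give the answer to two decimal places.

69.59 mass %

Molar mass of BaCO_3: 1*137.327 + 1*12.011 + 3*15.999 = 197.335 g/mol.
Mass of Ba per formula unit: 1 × 137.327 = 137.327 g.
Weight fraction Ba = 137.327 / 197.335 = 0.6959.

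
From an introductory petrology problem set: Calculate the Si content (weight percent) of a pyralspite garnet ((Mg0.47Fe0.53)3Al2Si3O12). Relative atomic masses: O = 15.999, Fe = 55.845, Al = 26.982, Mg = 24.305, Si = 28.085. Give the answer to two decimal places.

18.59 weight percent

Molar mass of (Mg0.47Fe0.53)3Al2Si3O12: 1.41×24.305 + 1.59×55.845 + 2×26.982 + 3×28.085 + 12×15.999 = 453.271 g/mol.
Mass of Si per formula unit: 3 × 28.085 = 84.255 g.
Weight fraction Si = 84.255 / 453.271 = 0.1859.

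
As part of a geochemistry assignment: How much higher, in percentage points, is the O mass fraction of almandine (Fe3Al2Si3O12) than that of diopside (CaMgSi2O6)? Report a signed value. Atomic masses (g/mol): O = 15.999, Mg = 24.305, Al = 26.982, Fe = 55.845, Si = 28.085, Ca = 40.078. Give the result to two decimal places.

-5.76 percentage points

First mineral: 191.988 g O in 497.742 g formula = 38.57 wt% O.
Second mineral: 95.994 g O in 216.547 g formula = 44.33 wt% O.
38.57% − 44.33% gives a difference of -5.76 percentage points.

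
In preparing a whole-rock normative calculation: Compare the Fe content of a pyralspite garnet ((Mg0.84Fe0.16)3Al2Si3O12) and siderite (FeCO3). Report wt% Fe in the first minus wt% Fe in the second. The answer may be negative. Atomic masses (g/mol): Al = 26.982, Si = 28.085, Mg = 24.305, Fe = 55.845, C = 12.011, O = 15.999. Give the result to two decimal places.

First mineral: 26.806 g Fe in 418.261 g formula = 6.41 wt% Fe.
Second mineral: 55.845 g Fe in 115.853 g formula = 48.20 wt% Fe.
6.41% − 48.20% gives a difference of -41.79 percentage points.

-41.79 percentage points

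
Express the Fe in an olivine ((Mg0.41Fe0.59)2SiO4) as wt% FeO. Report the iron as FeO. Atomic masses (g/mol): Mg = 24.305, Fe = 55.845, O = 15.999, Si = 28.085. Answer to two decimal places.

47.65 wt%

M((Mg0.41Fe0.59)2SiO4) = 177.908 g/mol; M(FeO) = 71.844 g/mol.
Moles FeO per formula unit = 1.18 Fe ÷ 1 = 1.1800.
FeO fraction = (1.1800 × 71.844) / 177.908 = 84.776/177.908 = 0.4765.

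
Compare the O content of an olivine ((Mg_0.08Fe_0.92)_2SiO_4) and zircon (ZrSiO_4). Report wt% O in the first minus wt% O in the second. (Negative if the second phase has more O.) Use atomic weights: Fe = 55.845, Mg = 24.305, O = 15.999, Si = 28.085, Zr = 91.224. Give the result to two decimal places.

-2.71 percentage points

First mineral: 63.996 g O in 198.725 g formula = 32.20 wt% O.
Second mineral: 63.996 g O in 183.305 g formula = 34.91 wt% O.
32.20% − 34.91% gives a difference of -2.71 percentage points.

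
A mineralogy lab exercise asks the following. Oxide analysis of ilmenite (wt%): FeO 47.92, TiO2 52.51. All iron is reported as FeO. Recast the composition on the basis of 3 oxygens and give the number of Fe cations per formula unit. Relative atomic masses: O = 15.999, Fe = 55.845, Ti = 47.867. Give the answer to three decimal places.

1.010 Fe apfu

FeO: 47.92/71.844 = 0.66700 mol → 0.66700 mol Fe, 0.66700 mol O.
TiO2: 52.51/79.865 = 0.65748 mol → 0.65748 mol Ti, 1.31496 mol O.
Total oxygen = 1.98196 mol. Normalization factor = 3/1.98196 = 1.51365.
Fe per 3 O = 0.66700 × 1.51365 = 1.010.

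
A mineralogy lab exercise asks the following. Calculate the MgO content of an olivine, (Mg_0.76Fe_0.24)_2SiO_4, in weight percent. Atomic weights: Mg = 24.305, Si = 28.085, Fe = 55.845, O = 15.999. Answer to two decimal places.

39.31 wt%

M((Mg_0.76Fe_0.24)_2SiO_4) = 155.830 g/mol; M(MgO) = 40.304 g/mol.
Moles MgO per formula unit = 1.52 Mg ÷ 1 = 1.5200.
MgO fraction = (1.5200 × 40.304) / 155.830 = 61.262/155.830 = 0.3931.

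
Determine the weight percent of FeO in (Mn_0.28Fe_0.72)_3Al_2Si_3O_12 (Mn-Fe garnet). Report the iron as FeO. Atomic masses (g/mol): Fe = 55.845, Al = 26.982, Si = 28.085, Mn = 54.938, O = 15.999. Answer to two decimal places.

M((Mn_0.28Fe_0.72)_3Al_2Si_3O_12) = 496.980 g/mol; M(FeO) = 71.844 g/mol.
Moles FeO per formula unit = 2.16 Fe ÷ 1 = 2.1600.
FeO fraction = (2.1600 × 71.844) / 496.980 = 155.183/496.980 = 0.3123.

31.23 wt%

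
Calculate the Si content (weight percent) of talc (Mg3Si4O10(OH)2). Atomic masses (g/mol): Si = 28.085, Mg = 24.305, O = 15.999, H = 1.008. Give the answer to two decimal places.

29.62 weight percent

Formula mass = 3*24.305 + 4*28.085 + 12*15.999 + 2*1.008 = 379.259 g/mol, of which 112.340 g is Si.
So Si makes up 112.340/379.259 = 0.2962 of the mass, i.e. 29.62%.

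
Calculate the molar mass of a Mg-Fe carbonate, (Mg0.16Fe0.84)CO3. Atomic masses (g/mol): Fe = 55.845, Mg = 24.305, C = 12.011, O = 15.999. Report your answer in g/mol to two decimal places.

Mg: 0.16 × 24.305 = 3.8888
Fe: 0.84 × 55.845 = 46.9098
C: 1 × 12.011 = 12.0110
O: 3 × 15.999 = 47.9970
Summing the contributions gives the formula mass.

110.81 g/mol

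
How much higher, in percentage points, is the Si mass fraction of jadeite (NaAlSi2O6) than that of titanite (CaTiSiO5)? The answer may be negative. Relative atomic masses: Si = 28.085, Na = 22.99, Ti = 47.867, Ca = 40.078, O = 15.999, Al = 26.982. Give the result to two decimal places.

First mineral: 56.170 g Si in 202.136 g formula = 27.79 wt% Si.
Second mineral: 28.085 g Si in 196.025 g formula = 14.33 wt% Si.
27.79% − 14.33% gives a difference of 13.46 percentage points.

13.46 percentage points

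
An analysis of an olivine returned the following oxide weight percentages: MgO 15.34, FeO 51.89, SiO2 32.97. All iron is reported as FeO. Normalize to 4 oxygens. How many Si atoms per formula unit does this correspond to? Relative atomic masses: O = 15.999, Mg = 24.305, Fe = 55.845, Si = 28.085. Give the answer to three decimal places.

0.998 Si apfu

MgO: 15.34/40.304 = 0.38061 mol → 0.38061 mol Mg, 0.38061 mol O.
FeO: 51.89/71.844 = 0.72226 mol → 0.72226 mol Fe, 0.72226 mol O.
SiO2: 32.97/60.083 = 0.54874 mol → 0.54874 mol Si, 1.09748 mol O.
Total oxygen = 2.20035 mol. Normalization factor = 4/2.20035 = 1.81789.
Si per 4 O = 0.54874 × 1.81789 = 0.998.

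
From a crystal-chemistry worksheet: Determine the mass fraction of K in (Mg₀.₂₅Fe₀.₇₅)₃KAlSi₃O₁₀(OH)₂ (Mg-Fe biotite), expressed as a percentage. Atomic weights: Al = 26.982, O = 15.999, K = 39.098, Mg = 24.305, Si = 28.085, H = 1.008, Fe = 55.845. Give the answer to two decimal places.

Molar mass of (Mg₀.₂₅Fe₀.₇₅)₃KAlSi₃O₁₀(OH)₂: 0.75*24.305 + 2.25*55.845 + 1*39.098 + 1*26.982 + 3*28.085 + 12*15.999 + 2*1.008 = 488.219 g/mol.
Mass of K per formula unit: 1 × 39.098 = 39.098 g.
Weight fraction K = 39.098 / 488.219 = 0.0801.

8.01 mass %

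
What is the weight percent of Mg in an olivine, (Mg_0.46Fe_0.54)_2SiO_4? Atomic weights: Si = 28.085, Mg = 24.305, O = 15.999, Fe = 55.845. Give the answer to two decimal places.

12.80 mass %

Formula mass = 0.92*24.305 + 1.08*55.845 + 1*28.085 + 4*15.999 = 174.754 g/mol, of which 22.361 g is Mg.
So Mg makes up 22.361/174.754 = 0.1280 of the mass, i.e. 12.80%.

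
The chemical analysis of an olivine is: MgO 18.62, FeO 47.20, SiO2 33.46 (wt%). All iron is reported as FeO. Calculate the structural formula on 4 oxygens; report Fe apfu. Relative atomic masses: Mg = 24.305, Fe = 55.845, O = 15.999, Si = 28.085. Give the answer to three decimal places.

MgO (M=40.304): mol = 0.46199; Mg = 0.46199, O = 0.46199.
FeO (M=71.844): mol = 0.65698; Fe = 0.65698, O = 0.65698.
SiO2 (M=60.083): mol = 0.55690; Si = 0.55690, O = 1.11380.
ΣO = 2.23277; factor = 4/ΣO = 1.79150.
Fe apfu = 0.65698 × 1.79150 = 1.177.

1.177 Fe apfu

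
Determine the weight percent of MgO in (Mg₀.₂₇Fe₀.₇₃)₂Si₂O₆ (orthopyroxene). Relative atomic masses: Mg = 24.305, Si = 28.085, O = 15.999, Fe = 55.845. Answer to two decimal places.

8.82 wt%

M((Mg₀.₂₇Fe₀.₇₃)₂Si₂O₆) = 246.822 g/mol; M(MgO) = 40.304 g/mol.
Moles MgO per formula unit = 0.54 Mg ÷ 1 = 0.5400.
MgO fraction = (0.5400 × 40.304) / 246.822 = 21.764/246.822 = 0.0882.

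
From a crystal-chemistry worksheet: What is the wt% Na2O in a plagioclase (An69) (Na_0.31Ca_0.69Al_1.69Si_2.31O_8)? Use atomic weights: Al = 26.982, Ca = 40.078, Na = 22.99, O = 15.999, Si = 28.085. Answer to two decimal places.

Formula mass = 273.249 g/mol.
0.31 Na → 0.1550 mol Na2O per formula unit; M(Na2O) = 61.979, so Na2O mass = 9.607 g.
9.607/273.249 × 100 = 3.52 wt%.

3.52 wt%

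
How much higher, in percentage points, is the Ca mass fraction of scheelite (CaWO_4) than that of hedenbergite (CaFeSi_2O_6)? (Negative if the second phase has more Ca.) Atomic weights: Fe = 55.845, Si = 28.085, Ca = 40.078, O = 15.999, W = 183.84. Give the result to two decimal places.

-2.23 percentage points

First mineral: 40.078 g Ca in 287.914 g formula = 13.92 wt% Ca.
Second mineral: 40.078 g Ca in 248.087 g formula = 16.15 wt% Ca.
13.92% − 16.15% gives a difference of -2.23 percentage points.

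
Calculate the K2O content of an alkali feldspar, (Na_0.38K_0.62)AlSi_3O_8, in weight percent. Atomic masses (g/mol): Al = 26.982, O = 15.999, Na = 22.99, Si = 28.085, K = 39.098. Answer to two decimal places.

Formula mass = 272.206 g/mol.
0.62 K → 0.3100 mol K2O per formula unit; M(K2O) = 94.195, so K2O mass = 29.200 g.
29.200/272.206 × 100 = 10.73 wt%.

10.73 wt%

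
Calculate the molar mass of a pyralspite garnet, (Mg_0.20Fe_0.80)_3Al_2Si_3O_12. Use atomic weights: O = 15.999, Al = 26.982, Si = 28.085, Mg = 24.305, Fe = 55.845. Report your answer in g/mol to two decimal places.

The formula mass is the sum 0.60(24.305) + 2.40(55.845) + 2(26.982) + 3(28.085) + 12(15.999).

478.82 g/mol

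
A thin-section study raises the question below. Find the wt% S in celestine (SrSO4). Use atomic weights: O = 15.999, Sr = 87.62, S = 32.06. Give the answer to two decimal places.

17.45 mass %

M(SrSO4) = 183.676 g/mol.
S contributes 1 × 32.06 = 32.060 g per mole.
32.060/183.676 = 0.1745 → 17.45%.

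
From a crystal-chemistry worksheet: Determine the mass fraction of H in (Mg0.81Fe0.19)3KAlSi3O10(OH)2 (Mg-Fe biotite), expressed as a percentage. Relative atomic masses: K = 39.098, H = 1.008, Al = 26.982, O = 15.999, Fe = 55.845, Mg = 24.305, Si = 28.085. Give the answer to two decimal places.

M((Mg0.81Fe0.19)3KAlSi3O10(OH)2) = 435.232 g/mol.
H contributes 2 × 1.008 = 2.016 g per mole.
2.016/435.232 = 0.0046 → 0.46%.

0.46 weight percent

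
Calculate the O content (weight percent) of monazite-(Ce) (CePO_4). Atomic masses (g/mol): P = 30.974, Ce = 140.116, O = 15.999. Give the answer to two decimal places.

27.22 weight percent

Molar mass of CePO_4: 1*140.116 + 1*30.974 + 4*15.999 = 235.086 g/mol.
Mass of O per formula unit: 4 × 15.999 = 63.996 g.
Weight fraction O = 63.996 / 235.086 = 0.2722.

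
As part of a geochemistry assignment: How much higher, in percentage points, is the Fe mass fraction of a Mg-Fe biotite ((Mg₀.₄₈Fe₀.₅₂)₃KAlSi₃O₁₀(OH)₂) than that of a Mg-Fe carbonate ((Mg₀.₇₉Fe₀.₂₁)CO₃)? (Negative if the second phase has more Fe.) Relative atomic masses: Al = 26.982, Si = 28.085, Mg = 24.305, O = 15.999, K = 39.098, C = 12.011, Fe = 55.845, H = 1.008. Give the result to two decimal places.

5.78 percentage points

Fe in (Mg₀.₄₈Fe₀.₅₂)₃KAlSi₃O₁₀(OH)₂: molar mass 466.456 g/mol; 1.56×55.845 = 87.118 g → 18.68 wt%.
Fe in (Mg₀.₇₉Fe₀.₂₁)CO₃: molar mass 90.936 g/mol; 0.21×55.845 = 11.727 g → 12.90 wt%.
Difference = 18.68 − 12.90 = 5.78 percentage points.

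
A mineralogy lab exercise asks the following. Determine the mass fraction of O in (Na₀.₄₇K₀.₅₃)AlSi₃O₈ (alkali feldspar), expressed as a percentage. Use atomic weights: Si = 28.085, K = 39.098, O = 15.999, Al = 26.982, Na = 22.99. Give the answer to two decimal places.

Molar mass of (Na₀.₄₇K₀.₅₃)AlSi₃O₈: 0.47*22.99 + 0.53*39.098 + 1*26.982 + 3*28.085 + 8*15.999 = 270.756 g/mol.
Mass of O per formula unit: 8 × 15.999 = 127.992 g.
Weight fraction O = 127.992 / 270.756 = 0.4727.

47.27 wt%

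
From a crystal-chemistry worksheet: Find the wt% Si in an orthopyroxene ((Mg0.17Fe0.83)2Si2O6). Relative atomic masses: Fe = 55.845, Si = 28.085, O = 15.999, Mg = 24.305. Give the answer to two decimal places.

Molar mass of (Mg0.17Fe0.83)2Si2O6: 0.34·24.305 + 1.66·55.845 + 2·28.085 + 6·15.999 = 253.130 g/mol.
Mass of Si per formula unit: 2 × 28.085 = 56.170 g.
Weight fraction Si = 56.170 / 253.130 = 0.2219.

22.19 mass %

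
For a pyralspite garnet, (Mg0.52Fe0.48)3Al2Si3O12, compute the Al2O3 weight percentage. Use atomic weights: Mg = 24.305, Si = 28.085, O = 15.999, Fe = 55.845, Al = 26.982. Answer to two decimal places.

22.73 wt%

Formula mass = 448.540 g/mol.
2 Al → 1.0000 mol Al2O3 per formula unit; M(Al2O3) = 101.961, so Al2O3 mass = 101.961 g.
101.961/448.540 × 100 = 22.73 wt%.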